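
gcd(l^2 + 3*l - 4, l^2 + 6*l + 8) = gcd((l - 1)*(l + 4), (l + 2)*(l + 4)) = l + 4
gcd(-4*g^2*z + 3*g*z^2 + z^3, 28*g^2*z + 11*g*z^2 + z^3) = 4*g*z + z^2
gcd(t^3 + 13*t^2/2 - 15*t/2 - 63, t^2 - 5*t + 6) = t - 3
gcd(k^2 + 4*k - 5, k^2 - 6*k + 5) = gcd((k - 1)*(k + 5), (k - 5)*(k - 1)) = k - 1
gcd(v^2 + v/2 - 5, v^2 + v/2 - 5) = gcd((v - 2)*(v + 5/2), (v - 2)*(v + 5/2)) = v^2 + v/2 - 5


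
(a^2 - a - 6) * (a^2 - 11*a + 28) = a^4 - 12*a^3 + 33*a^2 + 38*a - 168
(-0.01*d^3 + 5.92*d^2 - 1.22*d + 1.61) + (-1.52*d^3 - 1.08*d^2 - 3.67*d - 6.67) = -1.53*d^3 + 4.84*d^2 - 4.89*d - 5.06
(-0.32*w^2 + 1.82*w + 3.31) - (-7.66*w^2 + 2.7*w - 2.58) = 7.34*w^2 - 0.88*w + 5.89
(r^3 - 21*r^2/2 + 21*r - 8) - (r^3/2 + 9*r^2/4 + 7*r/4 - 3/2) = r^3/2 - 51*r^2/4 + 77*r/4 - 13/2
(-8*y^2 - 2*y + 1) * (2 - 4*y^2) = 32*y^4 + 8*y^3 - 20*y^2 - 4*y + 2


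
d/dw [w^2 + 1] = 2*w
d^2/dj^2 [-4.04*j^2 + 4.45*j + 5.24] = -8.08000000000000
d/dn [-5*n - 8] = -5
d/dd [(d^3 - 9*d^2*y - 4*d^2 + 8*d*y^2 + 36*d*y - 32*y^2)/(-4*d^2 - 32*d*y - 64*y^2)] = (-d^3 - 12*d^2*y + 80*d*y^2 + 68*d*y - 32*y^3 - 208*y^2)/(4*(d^3 + 12*d^2*y + 48*d*y^2 + 64*y^3))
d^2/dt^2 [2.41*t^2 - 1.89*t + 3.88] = 4.82000000000000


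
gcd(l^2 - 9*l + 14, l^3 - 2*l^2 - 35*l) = l - 7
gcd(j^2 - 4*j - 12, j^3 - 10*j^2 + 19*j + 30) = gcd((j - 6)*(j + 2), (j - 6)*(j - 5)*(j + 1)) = j - 6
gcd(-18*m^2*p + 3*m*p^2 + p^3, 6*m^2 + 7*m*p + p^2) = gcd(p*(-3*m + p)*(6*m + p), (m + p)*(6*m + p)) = 6*m + p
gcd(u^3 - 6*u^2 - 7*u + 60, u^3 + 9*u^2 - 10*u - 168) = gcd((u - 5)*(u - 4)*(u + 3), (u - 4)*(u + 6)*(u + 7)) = u - 4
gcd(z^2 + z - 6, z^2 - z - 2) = z - 2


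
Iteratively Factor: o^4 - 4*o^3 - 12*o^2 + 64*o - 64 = (o - 2)*(o^3 - 2*o^2 - 16*o + 32) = (o - 4)*(o - 2)*(o^2 + 2*o - 8) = (o - 4)*(o - 2)*(o + 4)*(o - 2)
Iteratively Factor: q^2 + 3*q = (q)*(q + 3)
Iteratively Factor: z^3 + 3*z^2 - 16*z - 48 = (z - 4)*(z^2 + 7*z + 12) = (z - 4)*(z + 3)*(z + 4)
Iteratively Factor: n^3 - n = (n)*(n^2 - 1) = n*(n + 1)*(n - 1)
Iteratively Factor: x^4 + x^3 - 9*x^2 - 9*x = (x + 1)*(x^3 - 9*x) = (x + 1)*(x + 3)*(x^2 - 3*x) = (x - 3)*(x + 1)*(x + 3)*(x)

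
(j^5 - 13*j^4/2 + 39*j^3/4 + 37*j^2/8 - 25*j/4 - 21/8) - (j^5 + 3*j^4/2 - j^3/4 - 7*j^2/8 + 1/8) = -8*j^4 + 10*j^3 + 11*j^2/2 - 25*j/4 - 11/4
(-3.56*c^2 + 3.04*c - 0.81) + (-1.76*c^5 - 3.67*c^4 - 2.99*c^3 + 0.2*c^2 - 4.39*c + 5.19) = -1.76*c^5 - 3.67*c^4 - 2.99*c^3 - 3.36*c^2 - 1.35*c + 4.38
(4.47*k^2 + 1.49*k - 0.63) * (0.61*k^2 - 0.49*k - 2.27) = 2.7267*k^4 - 1.2814*k^3 - 11.2613*k^2 - 3.0736*k + 1.4301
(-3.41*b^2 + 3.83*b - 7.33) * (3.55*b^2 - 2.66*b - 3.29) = -12.1055*b^4 + 22.6671*b^3 - 24.9904*b^2 + 6.8971*b + 24.1157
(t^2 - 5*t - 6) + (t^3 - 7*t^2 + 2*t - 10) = t^3 - 6*t^2 - 3*t - 16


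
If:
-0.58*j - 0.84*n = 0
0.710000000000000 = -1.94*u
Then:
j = -1.44827586206897*n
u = -0.37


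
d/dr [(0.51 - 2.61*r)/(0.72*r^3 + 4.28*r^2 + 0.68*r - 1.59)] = (3.7584*r^3 + 10.0692*r^2 - 4.3656*r + 3.8031)/(0.5184*r^6 + 6.1632*r^5 + 19.2976*r^4 + 3.5312*r^3 - 13.148*r^2 - 2.1624*r + 2.5281)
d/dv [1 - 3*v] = -3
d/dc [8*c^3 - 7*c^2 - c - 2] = 24*c^2 - 14*c - 1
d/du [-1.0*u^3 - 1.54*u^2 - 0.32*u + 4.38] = -3.0*u^2 - 3.08*u - 0.32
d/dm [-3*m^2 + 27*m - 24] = 27 - 6*m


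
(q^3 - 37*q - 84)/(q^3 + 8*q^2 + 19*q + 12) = (q - 7)/(q + 1)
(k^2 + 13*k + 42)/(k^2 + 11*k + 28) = (k + 6)/(k + 4)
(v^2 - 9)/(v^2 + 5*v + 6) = (v - 3)/(v + 2)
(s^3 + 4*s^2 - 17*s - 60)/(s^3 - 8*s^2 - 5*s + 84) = (s + 5)/(s - 7)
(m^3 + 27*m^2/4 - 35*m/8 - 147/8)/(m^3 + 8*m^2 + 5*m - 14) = (m^2 - m/4 - 21/8)/(m^2 + m - 2)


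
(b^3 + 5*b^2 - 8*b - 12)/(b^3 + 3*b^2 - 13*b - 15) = (b^2 + 4*b - 12)/(b^2 + 2*b - 15)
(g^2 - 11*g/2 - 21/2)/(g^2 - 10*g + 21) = (g + 3/2)/(g - 3)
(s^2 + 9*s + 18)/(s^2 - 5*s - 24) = (s + 6)/(s - 8)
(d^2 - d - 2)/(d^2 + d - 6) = (d + 1)/(d + 3)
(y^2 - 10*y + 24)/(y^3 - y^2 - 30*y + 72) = (y - 6)/(y^2 + 3*y - 18)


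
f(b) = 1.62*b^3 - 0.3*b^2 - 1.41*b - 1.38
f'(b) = 4.86*b^2 - 0.6*b - 1.41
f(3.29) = 48.42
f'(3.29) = 49.22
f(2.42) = 16.41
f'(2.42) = 25.60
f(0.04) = -1.44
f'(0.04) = -1.43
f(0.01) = -1.39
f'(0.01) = -1.42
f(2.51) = 18.81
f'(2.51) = 27.70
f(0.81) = -1.86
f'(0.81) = 1.29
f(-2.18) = -16.52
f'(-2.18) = 22.99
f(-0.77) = -1.21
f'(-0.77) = 1.93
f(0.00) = -1.38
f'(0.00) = -1.41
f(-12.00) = -2827.02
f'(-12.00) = 705.63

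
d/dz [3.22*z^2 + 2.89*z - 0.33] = 6.44*z + 2.89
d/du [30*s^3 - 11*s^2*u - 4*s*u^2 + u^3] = -11*s^2 - 8*s*u + 3*u^2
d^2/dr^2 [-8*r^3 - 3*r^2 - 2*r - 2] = -48*r - 6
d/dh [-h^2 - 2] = -2*h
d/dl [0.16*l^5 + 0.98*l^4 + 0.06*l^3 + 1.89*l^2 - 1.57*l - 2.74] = 0.8*l^4 + 3.92*l^3 + 0.18*l^2 + 3.78*l - 1.57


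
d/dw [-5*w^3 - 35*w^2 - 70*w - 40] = -15*w^2 - 70*w - 70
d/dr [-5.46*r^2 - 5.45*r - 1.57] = -10.92*r - 5.45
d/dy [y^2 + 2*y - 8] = 2*y + 2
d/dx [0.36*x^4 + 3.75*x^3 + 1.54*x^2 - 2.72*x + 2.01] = 1.44*x^3 + 11.25*x^2 + 3.08*x - 2.72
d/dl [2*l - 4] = 2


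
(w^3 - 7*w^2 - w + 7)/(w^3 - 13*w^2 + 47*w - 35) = (w + 1)/(w - 5)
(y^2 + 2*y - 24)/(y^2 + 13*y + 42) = (y - 4)/(y + 7)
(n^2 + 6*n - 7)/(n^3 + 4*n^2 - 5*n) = (n + 7)/(n*(n + 5))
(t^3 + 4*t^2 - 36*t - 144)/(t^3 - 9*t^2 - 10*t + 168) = (t + 6)/(t - 7)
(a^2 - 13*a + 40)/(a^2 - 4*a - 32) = (a - 5)/(a + 4)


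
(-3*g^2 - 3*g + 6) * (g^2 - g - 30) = -3*g^4 + 99*g^2 + 84*g - 180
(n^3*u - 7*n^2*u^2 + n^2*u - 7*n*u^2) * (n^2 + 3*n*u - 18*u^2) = n^5*u - 4*n^4*u^2 + n^4*u - 39*n^3*u^3 - 4*n^3*u^2 + 126*n^2*u^4 - 39*n^2*u^3 + 126*n*u^4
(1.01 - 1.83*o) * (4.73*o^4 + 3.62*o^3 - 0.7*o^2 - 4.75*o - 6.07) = -8.6559*o^5 - 1.8473*o^4 + 4.9372*o^3 + 7.9855*o^2 + 6.3106*o - 6.1307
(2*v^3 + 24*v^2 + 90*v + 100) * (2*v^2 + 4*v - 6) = 4*v^5 + 56*v^4 + 264*v^3 + 416*v^2 - 140*v - 600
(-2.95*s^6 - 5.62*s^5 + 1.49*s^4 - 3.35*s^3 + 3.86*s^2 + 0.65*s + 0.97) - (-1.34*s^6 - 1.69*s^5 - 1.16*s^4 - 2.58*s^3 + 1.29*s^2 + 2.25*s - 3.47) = -1.61*s^6 - 3.93*s^5 + 2.65*s^4 - 0.77*s^3 + 2.57*s^2 - 1.6*s + 4.44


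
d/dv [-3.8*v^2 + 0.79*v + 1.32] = 0.79 - 7.6*v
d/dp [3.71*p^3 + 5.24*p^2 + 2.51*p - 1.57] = 11.13*p^2 + 10.48*p + 2.51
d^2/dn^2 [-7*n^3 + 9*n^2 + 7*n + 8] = 18 - 42*n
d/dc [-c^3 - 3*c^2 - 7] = 3*c*(-c - 2)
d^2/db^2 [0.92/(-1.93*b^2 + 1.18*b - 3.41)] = (6.853816*b^2 - 4.190416*b - 0.92*(3.86*b - 1.18)*(7.72*b - 2.36) + 12.109592)/(1.93*b^2 - 1.18*b + 3.41)^3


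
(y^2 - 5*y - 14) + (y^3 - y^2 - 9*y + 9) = y^3 - 14*y - 5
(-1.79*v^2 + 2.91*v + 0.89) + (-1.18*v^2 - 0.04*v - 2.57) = -2.97*v^2 + 2.87*v - 1.68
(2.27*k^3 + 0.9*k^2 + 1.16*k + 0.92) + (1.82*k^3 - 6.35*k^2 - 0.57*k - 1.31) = 4.09*k^3 - 5.45*k^2 + 0.59*k - 0.39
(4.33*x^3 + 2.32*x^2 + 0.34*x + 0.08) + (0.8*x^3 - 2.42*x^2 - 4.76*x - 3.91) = 5.13*x^3 - 0.1*x^2 - 4.42*x - 3.83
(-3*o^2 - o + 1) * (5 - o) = 3*o^3 - 14*o^2 - 6*o + 5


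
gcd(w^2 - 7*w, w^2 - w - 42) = w - 7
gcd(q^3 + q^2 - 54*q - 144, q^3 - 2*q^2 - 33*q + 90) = q + 6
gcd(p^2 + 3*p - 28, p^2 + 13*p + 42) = p + 7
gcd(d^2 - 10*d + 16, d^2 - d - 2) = d - 2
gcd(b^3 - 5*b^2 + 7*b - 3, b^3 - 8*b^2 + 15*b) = b - 3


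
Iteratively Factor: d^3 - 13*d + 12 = (d - 1)*(d^2 + d - 12) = (d - 3)*(d - 1)*(d + 4)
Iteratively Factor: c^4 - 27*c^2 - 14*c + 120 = (c - 2)*(c^3 + 2*c^2 - 23*c - 60) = (c - 5)*(c - 2)*(c^2 + 7*c + 12) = (c - 5)*(c - 2)*(c + 4)*(c + 3)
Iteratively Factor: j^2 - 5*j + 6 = (j - 3)*(j - 2)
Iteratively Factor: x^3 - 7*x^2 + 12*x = (x - 4)*(x^2 - 3*x) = x*(x - 4)*(x - 3)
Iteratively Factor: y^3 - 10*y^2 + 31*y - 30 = (y - 3)*(y^2 - 7*y + 10) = (y - 3)*(y - 2)*(y - 5)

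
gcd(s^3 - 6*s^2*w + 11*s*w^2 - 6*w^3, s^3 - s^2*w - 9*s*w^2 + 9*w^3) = s^2 - 4*s*w + 3*w^2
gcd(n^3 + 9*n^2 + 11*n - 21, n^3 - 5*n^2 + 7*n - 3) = n - 1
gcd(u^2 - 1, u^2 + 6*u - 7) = u - 1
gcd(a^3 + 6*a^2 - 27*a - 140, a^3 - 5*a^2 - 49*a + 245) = a^2 + 2*a - 35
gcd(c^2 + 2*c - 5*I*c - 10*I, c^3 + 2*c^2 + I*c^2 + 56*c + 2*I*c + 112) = c + 2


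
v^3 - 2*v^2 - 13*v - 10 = (v - 5)*(v + 1)*(v + 2)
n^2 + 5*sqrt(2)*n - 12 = (n - sqrt(2))*(n + 6*sqrt(2))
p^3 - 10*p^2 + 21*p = p*(p - 7)*(p - 3)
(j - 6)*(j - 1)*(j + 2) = j^3 - 5*j^2 - 8*j + 12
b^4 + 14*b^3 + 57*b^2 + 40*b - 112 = (b - 1)*(b + 4)^2*(b + 7)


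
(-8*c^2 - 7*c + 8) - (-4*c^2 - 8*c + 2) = -4*c^2 + c + 6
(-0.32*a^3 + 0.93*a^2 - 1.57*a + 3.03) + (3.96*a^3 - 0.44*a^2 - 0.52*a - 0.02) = 3.64*a^3 + 0.49*a^2 - 2.09*a + 3.01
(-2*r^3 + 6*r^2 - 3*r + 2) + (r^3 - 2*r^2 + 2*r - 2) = -r^3 + 4*r^2 - r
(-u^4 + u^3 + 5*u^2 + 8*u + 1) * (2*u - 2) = -2*u^5 + 4*u^4 + 8*u^3 + 6*u^2 - 14*u - 2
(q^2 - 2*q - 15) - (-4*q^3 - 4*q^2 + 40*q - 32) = 4*q^3 + 5*q^2 - 42*q + 17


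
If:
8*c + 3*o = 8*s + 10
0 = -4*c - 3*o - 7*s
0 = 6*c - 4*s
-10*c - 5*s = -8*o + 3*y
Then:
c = -20/37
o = 290/111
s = -30/37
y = 3370/333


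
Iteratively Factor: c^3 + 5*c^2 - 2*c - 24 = (c - 2)*(c^2 + 7*c + 12) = (c - 2)*(c + 3)*(c + 4)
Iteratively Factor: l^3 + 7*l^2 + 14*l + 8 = (l + 4)*(l^2 + 3*l + 2) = (l + 1)*(l + 4)*(l + 2)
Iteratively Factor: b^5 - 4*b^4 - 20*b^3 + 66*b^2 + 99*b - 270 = (b + 3)*(b^4 - 7*b^3 + b^2 + 63*b - 90) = (b - 3)*(b + 3)*(b^3 - 4*b^2 - 11*b + 30) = (b - 3)*(b + 3)^2*(b^2 - 7*b + 10) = (b - 5)*(b - 3)*(b + 3)^2*(b - 2)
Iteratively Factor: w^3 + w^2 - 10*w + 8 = (w - 1)*(w^2 + 2*w - 8) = (w - 2)*(w - 1)*(w + 4)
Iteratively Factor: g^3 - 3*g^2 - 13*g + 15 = (g - 5)*(g^2 + 2*g - 3) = (g - 5)*(g + 3)*(g - 1)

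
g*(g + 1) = g^2 + g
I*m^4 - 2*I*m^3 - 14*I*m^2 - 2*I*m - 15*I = (m - 5)*(m + 3)*(m + I)*(I*m + 1)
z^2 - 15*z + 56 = (z - 8)*(z - 7)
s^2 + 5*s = s*(s + 5)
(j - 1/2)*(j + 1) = j^2 + j/2 - 1/2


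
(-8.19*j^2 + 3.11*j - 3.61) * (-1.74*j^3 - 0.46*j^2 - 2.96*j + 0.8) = 14.2506*j^5 - 1.644*j^4 + 29.0932*j^3 - 14.097*j^2 + 13.1736*j - 2.888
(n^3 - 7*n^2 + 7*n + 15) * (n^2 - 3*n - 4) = n^5 - 10*n^4 + 24*n^3 + 22*n^2 - 73*n - 60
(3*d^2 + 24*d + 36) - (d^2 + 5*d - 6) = 2*d^2 + 19*d + 42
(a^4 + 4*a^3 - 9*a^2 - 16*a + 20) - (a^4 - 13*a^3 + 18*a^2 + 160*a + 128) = 17*a^3 - 27*a^2 - 176*a - 108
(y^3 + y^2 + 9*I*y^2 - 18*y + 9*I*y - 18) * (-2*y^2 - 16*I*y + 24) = -2*y^5 - 2*y^4 - 34*I*y^4 + 204*y^3 - 34*I*y^3 + 204*y^2 + 504*I*y^2 - 432*y + 504*I*y - 432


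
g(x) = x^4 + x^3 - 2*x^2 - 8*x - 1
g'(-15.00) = -12773.00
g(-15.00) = 46919.00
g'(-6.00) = -740.00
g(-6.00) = 1055.00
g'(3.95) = 269.53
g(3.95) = 241.26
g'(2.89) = 102.05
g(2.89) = 53.07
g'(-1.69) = -11.98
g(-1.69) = 10.14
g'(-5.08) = -434.65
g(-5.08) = 522.90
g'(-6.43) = -921.64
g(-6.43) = 1411.30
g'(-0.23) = -6.97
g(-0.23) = 0.72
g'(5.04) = 560.14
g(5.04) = 681.14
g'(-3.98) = -196.74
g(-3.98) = 187.03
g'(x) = 4*x^3 + 3*x^2 - 4*x - 8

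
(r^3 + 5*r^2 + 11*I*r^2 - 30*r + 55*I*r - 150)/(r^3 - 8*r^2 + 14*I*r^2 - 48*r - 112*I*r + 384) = (r^2 + 5*r*(1 + I) + 25*I)/(r^2 + 8*r*(-1 + I) - 64*I)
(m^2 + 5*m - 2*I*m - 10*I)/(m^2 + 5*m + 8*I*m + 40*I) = (m - 2*I)/(m + 8*I)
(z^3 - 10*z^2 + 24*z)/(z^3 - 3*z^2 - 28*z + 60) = z*(z - 4)/(z^2 + 3*z - 10)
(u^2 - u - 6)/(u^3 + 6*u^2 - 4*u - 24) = (u - 3)/(u^2 + 4*u - 12)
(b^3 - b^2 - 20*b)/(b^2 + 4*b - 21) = b*(b^2 - b - 20)/(b^2 + 4*b - 21)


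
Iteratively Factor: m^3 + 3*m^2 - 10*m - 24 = (m + 4)*(m^2 - m - 6) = (m + 2)*(m + 4)*(m - 3)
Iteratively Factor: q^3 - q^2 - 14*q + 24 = (q - 2)*(q^2 + q - 12) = (q - 2)*(q + 4)*(q - 3)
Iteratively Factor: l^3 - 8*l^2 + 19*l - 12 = (l - 3)*(l^2 - 5*l + 4) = (l - 3)*(l - 1)*(l - 4)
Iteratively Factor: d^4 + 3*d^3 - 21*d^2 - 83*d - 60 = (d + 4)*(d^3 - d^2 - 17*d - 15) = (d + 3)*(d + 4)*(d^2 - 4*d - 5) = (d + 1)*(d + 3)*(d + 4)*(d - 5)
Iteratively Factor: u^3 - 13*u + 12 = (u + 4)*(u^2 - 4*u + 3) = (u - 1)*(u + 4)*(u - 3)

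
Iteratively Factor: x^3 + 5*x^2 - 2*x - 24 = (x + 4)*(x^2 + x - 6) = (x - 2)*(x + 4)*(x + 3)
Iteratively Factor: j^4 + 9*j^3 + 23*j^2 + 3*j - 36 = (j + 3)*(j^3 + 6*j^2 + 5*j - 12) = (j - 1)*(j + 3)*(j^2 + 7*j + 12) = (j - 1)*(j + 3)^2*(j + 4)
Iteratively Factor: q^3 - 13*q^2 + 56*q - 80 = (q - 4)*(q^2 - 9*q + 20) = (q - 4)^2*(q - 5)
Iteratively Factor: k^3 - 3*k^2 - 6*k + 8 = (k - 4)*(k^2 + k - 2) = (k - 4)*(k - 1)*(k + 2)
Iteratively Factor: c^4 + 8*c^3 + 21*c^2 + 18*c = (c + 2)*(c^3 + 6*c^2 + 9*c) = (c + 2)*(c + 3)*(c^2 + 3*c) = c*(c + 2)*(c + 3)*(c + 3)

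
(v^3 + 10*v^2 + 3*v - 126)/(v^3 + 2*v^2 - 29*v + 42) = (v + 6)/(v - 2)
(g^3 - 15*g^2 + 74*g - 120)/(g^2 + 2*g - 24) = (g^2 - 11*g + 30)/(g + 6)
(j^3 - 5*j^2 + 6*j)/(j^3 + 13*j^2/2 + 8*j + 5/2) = 2*j*(j^2 - 5*j + 6)/(2*j^3 + 13*j^2 + 16*j + 5)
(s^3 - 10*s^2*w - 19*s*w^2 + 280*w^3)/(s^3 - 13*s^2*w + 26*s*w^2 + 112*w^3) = (s + 5*w)/(s + 2*w)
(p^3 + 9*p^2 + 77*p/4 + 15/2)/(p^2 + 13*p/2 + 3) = p + 5/2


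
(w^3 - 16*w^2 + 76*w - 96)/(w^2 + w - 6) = (w^2 - 14*w + 48)/(w + 3)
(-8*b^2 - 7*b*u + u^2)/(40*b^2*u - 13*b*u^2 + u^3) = (b + u)/(u*(-5*b + u))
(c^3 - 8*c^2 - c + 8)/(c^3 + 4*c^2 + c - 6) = (c^2 - 7*c - 8)/(c^2 + 5*c + 6)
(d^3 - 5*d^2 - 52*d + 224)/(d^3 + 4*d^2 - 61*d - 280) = (d - 4)/(d + 5)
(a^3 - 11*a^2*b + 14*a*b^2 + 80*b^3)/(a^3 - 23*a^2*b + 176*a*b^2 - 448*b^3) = (a^2 - 3*a*b - 10*b^2)/(a^2 - 15*a*b + 56*b^2)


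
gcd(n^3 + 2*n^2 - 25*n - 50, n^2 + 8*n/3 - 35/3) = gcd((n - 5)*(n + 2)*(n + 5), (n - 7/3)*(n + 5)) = n + 5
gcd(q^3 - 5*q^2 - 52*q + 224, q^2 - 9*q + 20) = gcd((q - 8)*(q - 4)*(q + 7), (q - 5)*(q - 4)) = q - 4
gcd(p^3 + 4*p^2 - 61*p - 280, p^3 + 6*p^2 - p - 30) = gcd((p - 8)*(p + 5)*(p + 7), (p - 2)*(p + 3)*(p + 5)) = p + 5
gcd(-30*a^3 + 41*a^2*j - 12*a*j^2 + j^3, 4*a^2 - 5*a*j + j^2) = a - j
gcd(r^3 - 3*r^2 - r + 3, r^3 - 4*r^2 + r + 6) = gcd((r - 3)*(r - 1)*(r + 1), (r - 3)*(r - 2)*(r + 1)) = r^2 - 2*r - 3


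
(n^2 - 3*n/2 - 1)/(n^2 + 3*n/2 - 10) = (2*n^2 - 3*n - 2)/(2*n^2 + 3*n - 20)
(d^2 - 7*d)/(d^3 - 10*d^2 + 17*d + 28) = d/(d^2 - 3*d - 4)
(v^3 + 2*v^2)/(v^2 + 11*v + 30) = v^2*(v + 2)/(v^2 + 11*v + 30)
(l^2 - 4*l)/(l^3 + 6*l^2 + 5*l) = (l - 4)/(l^2 + 6*l + 5)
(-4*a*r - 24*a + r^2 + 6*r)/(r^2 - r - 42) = (-4*a + r)/(r - 7)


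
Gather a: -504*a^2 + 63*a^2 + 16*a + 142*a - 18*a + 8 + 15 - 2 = -441*a^2 + 140*a + 21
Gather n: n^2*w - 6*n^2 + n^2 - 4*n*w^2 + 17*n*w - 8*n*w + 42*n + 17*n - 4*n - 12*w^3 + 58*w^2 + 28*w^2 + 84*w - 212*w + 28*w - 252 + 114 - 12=n^2*(w - 5) + n*(-4*w^2 + 9*w + 55) - 12*w^3 + 86*w^2 - 100*w - 150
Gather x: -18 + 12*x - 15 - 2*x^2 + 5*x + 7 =-2*x^2 + 17*x - 26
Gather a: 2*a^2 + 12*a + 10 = 2*a^2 + 12*a + 10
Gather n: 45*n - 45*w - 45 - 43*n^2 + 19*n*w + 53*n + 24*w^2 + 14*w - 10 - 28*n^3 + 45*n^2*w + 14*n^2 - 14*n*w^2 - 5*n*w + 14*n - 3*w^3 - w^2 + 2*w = -28*n^3 + n^2*(45*w - 29) + n*(-14*w^2 + 14*w + 112) - 3*w^3 + 23*w^2 - 29*w - 55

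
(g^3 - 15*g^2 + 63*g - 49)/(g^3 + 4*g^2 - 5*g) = (g^2 - 14*g + 49)/(g*(g + 5))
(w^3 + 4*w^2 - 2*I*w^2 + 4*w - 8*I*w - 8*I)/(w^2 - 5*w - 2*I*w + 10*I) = (w^2 + 4*w + 4)/(w - 5)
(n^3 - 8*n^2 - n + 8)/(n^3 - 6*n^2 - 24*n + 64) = (n^2 - 1)/(n^2 + 2*n - 8)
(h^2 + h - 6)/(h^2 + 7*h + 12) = (h - 2)/(h + 4)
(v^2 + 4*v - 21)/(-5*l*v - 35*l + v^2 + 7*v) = (v - 3)/(-5*l + v)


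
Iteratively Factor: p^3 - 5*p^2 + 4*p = (p - 1)*(p^2 - 4*p) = (p - 4)*(p - 1)*(p)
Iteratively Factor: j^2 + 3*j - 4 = (j + 4)*(j - 1)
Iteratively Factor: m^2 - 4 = (m + 2)*(m - 2)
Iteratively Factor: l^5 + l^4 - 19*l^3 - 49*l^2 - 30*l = (l + 2)*(l^4 - l^3 - 17*l^2 - 15*l) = (l - 5)*(l + 2)*(l^3 + 4*l^2 + 3*l) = l*(l - 5)*(l + 2)*(l^2 + 4*l + 3) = l*(l - 5)*(l + 1)*(l + 2)*(l + 3)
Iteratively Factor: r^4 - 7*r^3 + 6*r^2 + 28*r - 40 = (r + 2)*(r^3 - 9*r^2 + 24*r - 20) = (r - 5)*(r + 2)*(r^2 - 4*r + 4) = (r - 5)*(r - 2)*(r + 2)*(r - 2)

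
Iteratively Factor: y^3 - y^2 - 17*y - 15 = (y - 5)*(y^2 + 4*y + 3) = (y - 5)*(y + 3)*(y + 1)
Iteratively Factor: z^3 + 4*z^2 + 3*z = (z)*(z^2 + 4*z + 3) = z*(z + 1)*(z + 3)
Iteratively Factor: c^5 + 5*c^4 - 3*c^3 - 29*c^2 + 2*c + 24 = (c + 4)*(c^4 + c^3 - 7*c^2 - c + 6) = (c - 1)*(c + 4)*(c^3 + 2*c^2 - 5*c - 6) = (c - 1)*(c + 1)*(c + 4)*(c^2 + c - 6) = (c - 2)*(c - 1)*(c + 1)*(c + 4)*(c + 3)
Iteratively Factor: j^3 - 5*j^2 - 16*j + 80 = (j - 4)*(j^2 - j - 20) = (j - 4)*(j + 4)*(j - 5)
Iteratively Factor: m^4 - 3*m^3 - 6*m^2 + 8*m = (m)*(m^3 - 3*m^2 - 6*m + 8) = m*(m + 2)*(m^2 - 5*m + 4) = m*(m - 4)*(m + 2)*(m - 1)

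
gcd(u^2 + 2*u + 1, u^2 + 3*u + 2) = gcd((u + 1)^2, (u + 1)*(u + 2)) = u + 1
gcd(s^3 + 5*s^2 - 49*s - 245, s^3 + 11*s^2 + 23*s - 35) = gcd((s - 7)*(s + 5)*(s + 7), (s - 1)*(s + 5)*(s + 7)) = s^2 + 12*s + 35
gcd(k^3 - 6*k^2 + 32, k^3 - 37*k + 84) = k - 4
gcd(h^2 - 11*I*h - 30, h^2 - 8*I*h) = 1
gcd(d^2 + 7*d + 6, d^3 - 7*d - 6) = d + 1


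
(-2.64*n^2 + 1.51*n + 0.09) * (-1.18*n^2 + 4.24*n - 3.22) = 3.1152*n^4 - 12.9754*n^3 + 14.797*n^2 - 4.4806*n - 0.2898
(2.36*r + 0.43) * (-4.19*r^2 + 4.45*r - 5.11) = -9.8884*r^3 + 8.7003*r^2 - 10.1461*r - 2.1973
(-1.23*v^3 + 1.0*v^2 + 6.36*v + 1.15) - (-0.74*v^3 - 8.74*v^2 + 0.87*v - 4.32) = -0.49*v^3 + 9.74*v^2 + 5.49*v + 5.47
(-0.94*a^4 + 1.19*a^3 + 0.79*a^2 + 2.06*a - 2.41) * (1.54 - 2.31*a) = 2.1714*a^5 - 4.1965*a^4 + 0.00769999999999982*a^3 - 3.542*a^2 + 8.7395*a - 3.7114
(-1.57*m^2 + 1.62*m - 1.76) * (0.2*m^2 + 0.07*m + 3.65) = -0.314*m^4 + 0.2141*m^3 - 5.9691*m^2 + 5.7898*m - 6.424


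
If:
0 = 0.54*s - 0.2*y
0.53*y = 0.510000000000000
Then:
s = 0.36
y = 0.96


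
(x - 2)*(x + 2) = x^2 - 4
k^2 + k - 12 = (k - 3)*(k + 4)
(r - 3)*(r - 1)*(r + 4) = r^3 - 13*r + 12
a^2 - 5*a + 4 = (a - 4)*(a - 1)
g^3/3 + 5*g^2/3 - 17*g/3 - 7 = (g/3 + 1/3)*(g - 3)*(g + 7)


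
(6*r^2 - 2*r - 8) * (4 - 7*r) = -42*r^3 + 38*r^2 + 48*r - 32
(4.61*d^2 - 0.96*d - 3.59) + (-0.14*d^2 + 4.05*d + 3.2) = 4.47*d^2 + 3.09*d - 0.39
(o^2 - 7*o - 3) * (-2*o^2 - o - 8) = -2*o^4 + 13*o^3 + 5*o^2 + 59*o + 24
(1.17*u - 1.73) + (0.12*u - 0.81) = 1.29*u - 2.54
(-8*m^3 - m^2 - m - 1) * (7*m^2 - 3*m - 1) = -56*m^5 + 17*m^4 + 4*m^3 - 3*m^2 + 4*m + 1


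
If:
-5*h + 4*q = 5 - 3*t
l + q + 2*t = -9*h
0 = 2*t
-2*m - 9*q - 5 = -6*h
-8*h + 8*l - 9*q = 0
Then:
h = -17/81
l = 73/81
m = -409/54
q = 80/81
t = 0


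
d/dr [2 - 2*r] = -2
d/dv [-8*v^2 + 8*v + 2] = 8 - 16*v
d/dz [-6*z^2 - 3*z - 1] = -12*z - 3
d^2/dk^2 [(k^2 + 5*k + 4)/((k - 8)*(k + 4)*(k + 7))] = 2*(k^3 + 3*k^2 + 165*k + 1)/(k^6 - 3*k^5 - 165*k^4 + 335*k^3 + 9240*k^2 - 9408*k - 175616)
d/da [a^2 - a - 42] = 2*a - 1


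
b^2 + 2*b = b*(b + 2)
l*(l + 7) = l^2 + 7*l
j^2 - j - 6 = (j - 3)*(j + 2)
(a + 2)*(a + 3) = a^2 + 5*a + 6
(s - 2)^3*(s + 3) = s^4 - 3*s^3 - 6*s^2 + 28*s - 24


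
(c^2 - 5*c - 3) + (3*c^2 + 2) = 4*c^2 - 5*c - 1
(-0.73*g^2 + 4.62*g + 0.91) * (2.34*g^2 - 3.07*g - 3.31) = -1.7082*g^4 + 13.0519*g^3 - 9.6377*g^2 - 18.0859*g - 3.0121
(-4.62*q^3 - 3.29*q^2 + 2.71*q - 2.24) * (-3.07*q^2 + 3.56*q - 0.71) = 14.1834*q^5 - 6.3469*q^4 - 16.7519*q^3 + 18.8603*q^2 - 9.8985*q + 1.5904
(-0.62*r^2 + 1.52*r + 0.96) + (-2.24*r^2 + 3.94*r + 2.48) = -2.86*r^2 + 5.46*r + 3.44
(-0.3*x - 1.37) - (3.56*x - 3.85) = 2.48 - 3.86*x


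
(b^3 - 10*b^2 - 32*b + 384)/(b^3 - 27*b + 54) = (b^2 - 16*b + 64)/(b^2 - 6*b + 9)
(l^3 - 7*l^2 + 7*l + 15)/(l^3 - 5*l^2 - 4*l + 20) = (l^2 - 2*l - 3)/(l^2 - 4)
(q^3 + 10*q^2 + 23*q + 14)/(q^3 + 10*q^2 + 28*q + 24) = (q^2 + 8*q + 7)/(q^2 + 8*q + 12)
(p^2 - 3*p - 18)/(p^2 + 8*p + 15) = (p - 6)/(p + 5)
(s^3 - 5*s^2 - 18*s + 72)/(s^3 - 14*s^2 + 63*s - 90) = (s + 4)/(s - 5)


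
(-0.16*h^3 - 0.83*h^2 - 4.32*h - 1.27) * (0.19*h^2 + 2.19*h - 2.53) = -0.0304*h^5 - 0.5081*h^4 - 2.2337*h^3 - 7.6022*h^2 + 8.1483*h + 3.2131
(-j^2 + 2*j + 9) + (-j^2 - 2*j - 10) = -2*j^2 - 1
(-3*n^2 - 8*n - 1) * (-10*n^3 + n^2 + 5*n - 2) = 30*n^5 + 77*n^4 - 13*n^3 - 35*n^2 + 11*n + 2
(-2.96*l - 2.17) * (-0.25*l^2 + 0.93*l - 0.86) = 0.74*l^3 - 2.2103*l^2 + 0.5275*l + 1.8662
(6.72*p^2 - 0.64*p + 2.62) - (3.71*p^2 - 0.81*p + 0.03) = 3.01*p^2 + 0.17*p + 2.59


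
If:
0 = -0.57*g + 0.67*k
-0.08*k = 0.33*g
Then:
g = 0.00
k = 0.00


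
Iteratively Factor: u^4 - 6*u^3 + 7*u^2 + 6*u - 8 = (u + 1)*(u^3 - 7*u^2 + 14*u - 8) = (u - 1)*(u + 1)*(u^2 - 6*u + 8) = (u - 2)*(u - 1)*(u + 1)*(u - 4)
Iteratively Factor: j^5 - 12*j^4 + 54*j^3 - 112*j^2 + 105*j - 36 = (j - 1)*(j^4 - 11*j^3 + 43*j^2 - 69*j + 36) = (j - 1)^2*(j^3 - 10*j^2 + 33*j - 36) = (j - 3)*(j - 1)^2*(j^2 - 7*j + 12) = (j - 4)*(j - 3)*(j - 1)^2*(j - 3)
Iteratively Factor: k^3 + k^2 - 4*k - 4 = (k + 2)*(k^2 - k - 2) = (k + 1)*(k + 2)*(k - 2)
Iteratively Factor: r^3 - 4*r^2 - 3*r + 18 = (r + 2)*(r^2 - 6*r + 9) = (r - 3)*(r + 2)*(r - 3)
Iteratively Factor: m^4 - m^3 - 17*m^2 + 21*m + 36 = (m - 3)*(m^3 + 2*m^2 - 11*m - 12) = (m - 3)^2*(m^2 + 5*m + 4) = (m - 3)^2*(m + 4)*(m + 1)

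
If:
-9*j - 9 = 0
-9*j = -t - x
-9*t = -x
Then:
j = -1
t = -9/10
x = -81/10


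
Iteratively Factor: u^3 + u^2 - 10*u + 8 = (u - 1)*(u^2 + 2*u - 8) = (u - 1)*(u + 4)*(u - 2)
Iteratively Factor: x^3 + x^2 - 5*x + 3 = (x - 1)*(x^2 + 2*x - 3) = (x - 1)*(x + 3)*(x - 1)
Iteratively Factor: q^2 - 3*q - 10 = (q + 2)*(q - 5)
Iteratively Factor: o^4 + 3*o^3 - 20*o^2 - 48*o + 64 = (o + 4)*(o^3 - o^2 - 16*o + 16) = (o + 4)^2*(o^2 - 5*o + 4) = (o - 4)*(o + 4)^2*(o - 1)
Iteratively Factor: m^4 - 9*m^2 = (m + 3)*(m^3 - 3*m^2) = (m - 3)*(m + 3)*(m^2) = m*(m - 3)*(m + 3)*(m)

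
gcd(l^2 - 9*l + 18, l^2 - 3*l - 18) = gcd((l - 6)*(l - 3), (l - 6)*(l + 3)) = l - 6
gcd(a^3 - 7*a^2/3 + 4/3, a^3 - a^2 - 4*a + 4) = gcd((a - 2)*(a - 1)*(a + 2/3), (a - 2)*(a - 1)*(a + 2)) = a^2 - 3*a + 2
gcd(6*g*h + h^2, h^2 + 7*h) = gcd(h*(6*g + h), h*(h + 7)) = h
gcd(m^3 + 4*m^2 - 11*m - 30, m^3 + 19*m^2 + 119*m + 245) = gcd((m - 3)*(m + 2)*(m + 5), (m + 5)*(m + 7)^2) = m + 5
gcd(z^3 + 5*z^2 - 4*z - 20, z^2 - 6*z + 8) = z - 2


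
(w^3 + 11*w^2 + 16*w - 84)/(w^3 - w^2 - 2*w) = (w^2 + 13*w + 42)/(w*(w + 1))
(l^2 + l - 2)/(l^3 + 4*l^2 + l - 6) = 1/(l + 3)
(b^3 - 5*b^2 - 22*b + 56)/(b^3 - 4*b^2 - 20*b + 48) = (b - 7)/(b - 6)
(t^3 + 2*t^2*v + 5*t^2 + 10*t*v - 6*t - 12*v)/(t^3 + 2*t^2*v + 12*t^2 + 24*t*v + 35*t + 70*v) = (t^2 + 5*t - 6)/(t^2 + 12*t + 35)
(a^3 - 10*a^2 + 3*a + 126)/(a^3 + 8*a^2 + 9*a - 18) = (a^2 - 13*a + 42)/(a^2 + 5*a - 6)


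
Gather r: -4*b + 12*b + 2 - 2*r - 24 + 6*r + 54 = 8*b + 4*r + 32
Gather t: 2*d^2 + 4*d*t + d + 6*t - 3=2*d^2 + d + t*(4*d + 6) - 3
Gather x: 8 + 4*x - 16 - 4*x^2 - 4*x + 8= -4*x^2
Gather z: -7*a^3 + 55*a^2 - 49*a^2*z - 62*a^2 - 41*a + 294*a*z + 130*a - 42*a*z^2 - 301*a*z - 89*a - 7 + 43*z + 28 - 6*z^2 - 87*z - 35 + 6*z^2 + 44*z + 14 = -7*a^3 - 7*a^2 - 42*a*z^2 + z*(-49*a^2 - 7*a)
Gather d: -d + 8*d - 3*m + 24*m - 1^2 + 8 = 7*d + 21*m + 7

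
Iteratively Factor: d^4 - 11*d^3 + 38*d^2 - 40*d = (d - 2)*(d^3 - 9*d^2 + 20*d) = (d - 5)*(d - 2)*(d^2 - 4*d) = (d - 5)*(d - 4)*(d - 2)*(d)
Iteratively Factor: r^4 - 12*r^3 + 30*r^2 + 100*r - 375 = (r + 3)*(r^3 - 15*r^2 + 75*r - 125) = (r - 5)*(r + 3)*(r^2 - 10*r + 25) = (r - 5)^2*(r + 3)*(r - 5)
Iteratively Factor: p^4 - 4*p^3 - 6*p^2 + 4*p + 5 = (p - 1)*(p^3 - 3*p^2 - 9*p - 5) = (p - 5)*(p - 1)*(p^2 + 2*p + 1) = (p - 5)*(p - 1)*(p + 1)*(p + 1)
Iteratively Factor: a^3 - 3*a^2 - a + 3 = (a - 1)*(a^2 - 2*a - 3) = (a - 3)*(a - 1)*(a + 1)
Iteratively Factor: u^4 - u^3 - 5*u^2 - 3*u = (u)*(u^3 - u^2 - 5*u - 3) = u*(u + 1)*(u^2 - 2*u - 3) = u*(u - 3)*(u + 1)*(u + 1)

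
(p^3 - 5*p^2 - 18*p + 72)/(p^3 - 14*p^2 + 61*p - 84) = (p^2 - 2*p - 24)/(p^2 - 11*p + 28)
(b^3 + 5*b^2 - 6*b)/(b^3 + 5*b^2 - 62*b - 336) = b*(b - 1)/(b^2 - b - 56)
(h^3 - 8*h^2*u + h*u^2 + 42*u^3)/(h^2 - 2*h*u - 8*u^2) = (-h^2 + 10*h*u - 21*u^2)/(-h + 4*u)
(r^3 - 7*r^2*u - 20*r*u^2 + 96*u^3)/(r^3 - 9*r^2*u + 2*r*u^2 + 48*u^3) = (r + 4*u)/(r + 2*u)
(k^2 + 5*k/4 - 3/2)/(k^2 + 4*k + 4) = (k - 3/4)/(k + 2)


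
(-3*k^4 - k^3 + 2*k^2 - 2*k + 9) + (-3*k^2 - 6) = -3*k^4 - k^3 - k^2 - 2*k + 3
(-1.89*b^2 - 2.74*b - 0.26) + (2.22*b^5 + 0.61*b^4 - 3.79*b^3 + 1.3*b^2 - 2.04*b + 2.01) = 2.22*b^5 + 0.61*b^4 - 3.79*b^3 - 0.59*b^2 - 4.78*b + 1.75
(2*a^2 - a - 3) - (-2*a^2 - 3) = 4*a^2 - a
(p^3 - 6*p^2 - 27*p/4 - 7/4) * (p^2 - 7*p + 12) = p^5 - 13*p^4 + 189*p^3/4 - 53*p^2/2 - 275*p/4 - 21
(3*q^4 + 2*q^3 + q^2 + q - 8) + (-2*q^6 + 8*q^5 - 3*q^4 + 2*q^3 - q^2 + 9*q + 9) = -2*q^6 + 8*q^5 + 4*q^3 + 10*q + 1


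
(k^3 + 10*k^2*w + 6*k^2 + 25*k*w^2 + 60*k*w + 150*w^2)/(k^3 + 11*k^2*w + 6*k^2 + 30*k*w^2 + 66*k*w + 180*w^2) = (k + 5*w)/(k + 6*w)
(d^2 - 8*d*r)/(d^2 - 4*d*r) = (d - 8*r)/(d - 4*r)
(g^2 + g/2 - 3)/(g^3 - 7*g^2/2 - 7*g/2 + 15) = (2*g - 3)/(2*g^2 - 11*g + 15)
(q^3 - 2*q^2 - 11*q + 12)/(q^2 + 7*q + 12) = (q^2 - 5*q + 4)/(q + 4)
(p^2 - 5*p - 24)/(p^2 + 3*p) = (p - 8)/p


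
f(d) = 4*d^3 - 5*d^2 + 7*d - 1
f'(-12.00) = 1855.00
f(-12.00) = -7717.00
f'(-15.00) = 2857.00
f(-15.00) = -14731.00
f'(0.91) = 7.84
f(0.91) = 4.24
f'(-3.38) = 177.89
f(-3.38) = -236.24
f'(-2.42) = 101.48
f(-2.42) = -103.91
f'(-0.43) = 13.52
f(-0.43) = -5.25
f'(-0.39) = 12.73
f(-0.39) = -4.73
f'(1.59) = 21.44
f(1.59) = 13.57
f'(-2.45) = 103.53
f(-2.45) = -106.99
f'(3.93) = 153.04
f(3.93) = 192.08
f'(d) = 12*d^2 - 10*d + 7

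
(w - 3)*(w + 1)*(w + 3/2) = w^3 - w^2/2 - 6*w - 9/2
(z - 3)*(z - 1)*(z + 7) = z^3 + 3*z^2 - 25*z + 21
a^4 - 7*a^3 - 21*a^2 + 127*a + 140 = (a - 7)*(a - 5)*(a + 1)*(a + 4)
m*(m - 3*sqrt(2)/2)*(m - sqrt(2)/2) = m^3 - 2*sqrt(2)*m^2 + 3*m/2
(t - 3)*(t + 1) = t^2 - 2*t - 3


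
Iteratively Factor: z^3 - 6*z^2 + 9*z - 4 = (z - 4)*(z^2 - 2*z + 1) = (z - 4)*(z - 1)*(z - 1)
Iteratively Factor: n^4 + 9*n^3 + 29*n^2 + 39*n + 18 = (n + 3)*(n^3 + 6*n^2 + 11*n + 6) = (n + 3)^2*(n^2 + 3*n + 2) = (n + 1)*(n + 3)^2*(n + 2)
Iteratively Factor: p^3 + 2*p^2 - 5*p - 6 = (p + 1)*(p^2 + p - 6) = (p - 2)*(p + 1)*(p + 3)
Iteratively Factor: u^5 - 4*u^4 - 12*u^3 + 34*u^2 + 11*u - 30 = (u + 1)*(u^4 - 5*u^3 - 7*u^2 + 41*u - 30) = (u - 2)*(u + 1)*(u^3 - 3*u^2 - 13*u + 15) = (u - 5)*(u - 2)*(u + 1)*(u^2 + 2*u - 3) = (u - 5)*(u - 2)*(u + 1)*(u + 3)*(u - 1)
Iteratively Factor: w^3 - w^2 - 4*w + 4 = (w + 2)*(w^2 - 3*w + 2) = (w - 1)*(w + 2)*(w - 2)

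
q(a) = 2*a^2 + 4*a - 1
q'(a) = 4*a + 4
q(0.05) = -0.80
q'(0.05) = 4.20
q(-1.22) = -2.90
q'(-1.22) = -0.88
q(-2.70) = 2.78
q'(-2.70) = -6.80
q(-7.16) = 72.89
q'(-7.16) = -24.64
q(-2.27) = 0.23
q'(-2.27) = -5.08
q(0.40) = 0.92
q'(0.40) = 5.60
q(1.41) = 8.62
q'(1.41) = 9.64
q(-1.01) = -3.00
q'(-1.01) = -0.04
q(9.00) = 197.00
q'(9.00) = 40.00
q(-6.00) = 47.00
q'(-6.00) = -20.00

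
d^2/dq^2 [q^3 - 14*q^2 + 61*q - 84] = 6*q - 28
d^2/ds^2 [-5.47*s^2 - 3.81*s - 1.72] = -10.9400000000000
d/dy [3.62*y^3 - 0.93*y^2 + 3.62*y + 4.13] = 10.86*y^2 - 1.86*y + 3.62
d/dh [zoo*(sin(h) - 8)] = zoo*cos(h)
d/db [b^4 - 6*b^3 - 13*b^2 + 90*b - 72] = 4*b^3 - 18*b^2 - 26*b + 90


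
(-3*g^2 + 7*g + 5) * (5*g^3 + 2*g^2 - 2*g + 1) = -15*g^5 + 29*g^4 + 45*g^3 - 7*g^2 - 3*g + 5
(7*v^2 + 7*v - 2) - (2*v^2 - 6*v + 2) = 5*v^2 + 13*v - 4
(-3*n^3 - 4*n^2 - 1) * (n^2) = -3*n^5 - 4*n^4 - n^2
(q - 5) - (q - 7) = 2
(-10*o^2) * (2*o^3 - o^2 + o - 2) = -20*o^5 + 10*o^4 - 10*o^3 + 20*o^2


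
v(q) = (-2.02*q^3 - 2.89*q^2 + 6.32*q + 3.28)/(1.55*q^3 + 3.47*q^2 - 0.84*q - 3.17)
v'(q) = (-6.06*q^2 - 5.78*q + 6.32)/(1.55*q^3 + 3.47*q^2 - 0.84*q - 3.17) + (-4.65*q^2 - 6.94*q + 0.84)*(-2.02*q^3 - 2.89*q^2 + 6.32*q + 3.28)/(1.55*q^3 + 3.47*q^2 - 0.84*q - 3.17)^2 = (-2.5299*q^4 - 16.1984*q^3 - 15.5446*q^2 - 4.4406*q - 17.2792)/(2.4025*q^6 + 10.757*q^5 + 9.4369*q^4 - 15.6566*q^3 - 21.2942*q^2 + 5.3256*q + 10.0489)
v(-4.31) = -1.42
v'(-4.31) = 0.04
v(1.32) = 0.36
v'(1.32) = -3.35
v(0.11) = -1.22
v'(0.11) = -1.74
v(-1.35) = -11.69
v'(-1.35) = -36.26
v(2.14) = -0.62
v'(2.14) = -0.45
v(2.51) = -0.75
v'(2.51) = -0.29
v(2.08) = -0.59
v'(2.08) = -0.50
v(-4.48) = -1.43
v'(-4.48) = 0.03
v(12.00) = -1.21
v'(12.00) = -0.01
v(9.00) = -1.18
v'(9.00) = -0.02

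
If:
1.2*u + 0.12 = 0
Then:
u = -0.10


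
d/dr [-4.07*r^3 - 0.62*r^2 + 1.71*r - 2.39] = -12.21*r^2 - 1.24*r + 1.71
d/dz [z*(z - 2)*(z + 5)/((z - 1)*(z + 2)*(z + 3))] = (z^4 + 22*z^3 + 25*z^2 - 36*z + 60)/(z^6 + 8*z^5 + 18*z^4 - 4*z^3 - 47*z^2 - 12*z + 36)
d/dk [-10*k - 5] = -10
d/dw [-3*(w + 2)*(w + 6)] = -6*w - 24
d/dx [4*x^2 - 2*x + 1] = 8*x - 2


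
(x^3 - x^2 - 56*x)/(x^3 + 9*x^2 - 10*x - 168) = x*(x - 8)/(x^2 + 2*x - 24)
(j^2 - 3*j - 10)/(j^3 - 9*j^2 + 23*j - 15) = (j + 2)/(j^2 - 4*j + 3)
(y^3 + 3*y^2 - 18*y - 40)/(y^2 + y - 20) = y + 2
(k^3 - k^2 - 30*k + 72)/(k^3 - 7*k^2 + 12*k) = (k + 6)/k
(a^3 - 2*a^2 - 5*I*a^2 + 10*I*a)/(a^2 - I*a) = (a^2 - 2*a - 5*I*a + 10*I)/(a - I)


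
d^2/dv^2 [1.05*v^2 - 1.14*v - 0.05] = 2.10000000000000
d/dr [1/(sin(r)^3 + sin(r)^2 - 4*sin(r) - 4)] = (-3*sin(r)^2 - 2*sin(r) + 4)*cos(r)/(sin(r)^3 + sin(r)^2 - 4*sin(r) - 4)^2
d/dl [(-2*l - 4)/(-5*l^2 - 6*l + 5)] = 2*(5*l^2 + 6*l - 2*(l + 2)*(5*l + 3) - 5)/(5*l^2 + 6*l - 5)^2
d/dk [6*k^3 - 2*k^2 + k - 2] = 18*k^2 - 4*k + 1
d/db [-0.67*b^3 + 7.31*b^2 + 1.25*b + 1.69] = -2.01*b^2 + 14.62*b + 1.25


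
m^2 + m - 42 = (m - 6)*(m + 7)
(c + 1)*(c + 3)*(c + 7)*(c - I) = c^4 + 11*c^3 - I*c^3 + 31*c^2 - 11*I*c^2 + 21*c - 31*I*c - 21*I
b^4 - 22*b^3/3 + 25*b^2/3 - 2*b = b*(b - 6)*(b - 1)*(b - 1/3)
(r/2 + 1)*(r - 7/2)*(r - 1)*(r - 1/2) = r^4/2 - 3*r^3/2 - 17*r^2/8 + 39*r/8 - 7/4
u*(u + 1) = u^2 + u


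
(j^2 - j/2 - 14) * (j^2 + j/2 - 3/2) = j^4 - 63*j^2/4 - 25*j/4 + 21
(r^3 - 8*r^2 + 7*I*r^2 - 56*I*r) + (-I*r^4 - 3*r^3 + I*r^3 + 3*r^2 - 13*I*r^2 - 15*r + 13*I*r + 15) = -I*r^4 - 2*r^3 + I*r^3 - 5*r^2 - 6*I*r^2 - 15*r - 43*I*r + 15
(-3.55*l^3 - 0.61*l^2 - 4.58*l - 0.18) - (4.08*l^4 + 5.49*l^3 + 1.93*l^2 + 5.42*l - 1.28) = -4.08*l^4 - 9.04*l^3 - 2.54*l^2 - 10.0*l + 1.1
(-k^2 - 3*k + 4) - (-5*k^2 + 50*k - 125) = 4*k^2 - 53*k + 129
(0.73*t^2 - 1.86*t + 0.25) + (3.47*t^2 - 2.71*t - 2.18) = 4.2*t^2 - 4.57*t - 1.93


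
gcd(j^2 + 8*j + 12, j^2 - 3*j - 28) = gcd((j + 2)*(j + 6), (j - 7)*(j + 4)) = 1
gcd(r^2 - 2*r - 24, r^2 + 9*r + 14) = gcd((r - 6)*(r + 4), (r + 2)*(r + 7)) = 1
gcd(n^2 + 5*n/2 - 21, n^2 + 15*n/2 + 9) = n + 6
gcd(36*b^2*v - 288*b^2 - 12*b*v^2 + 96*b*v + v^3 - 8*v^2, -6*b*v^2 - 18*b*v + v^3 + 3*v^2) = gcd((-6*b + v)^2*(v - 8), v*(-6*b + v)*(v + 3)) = -6*b + v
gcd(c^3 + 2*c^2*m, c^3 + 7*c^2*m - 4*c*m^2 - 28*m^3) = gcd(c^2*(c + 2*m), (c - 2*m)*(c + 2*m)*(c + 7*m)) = c + 2*m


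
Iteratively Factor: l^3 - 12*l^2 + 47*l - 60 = (l - 5)*(l^2 - 7*l + 12) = (l - 5)*(l - 3)*(l - 4)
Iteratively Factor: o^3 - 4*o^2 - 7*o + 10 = (o + 2)*(o^2 - 6*o + 5) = (o - 1)*(o + 2)*(o - 5)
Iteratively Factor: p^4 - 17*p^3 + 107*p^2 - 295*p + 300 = (p - 4)*(p^3 - 13*p^2 + 55*p - 75) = (p - 5)*(p - 4)*(p^2 - 8*p + 15) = (p - 5)*(p - 4)*(p - 3)*(p - 5)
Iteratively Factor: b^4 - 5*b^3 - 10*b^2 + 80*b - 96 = (b - 2)*(b^3 - 3*b^2 - 16*b + 48) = (b - 4)*(b - 2)*(b^2 + b - 12) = (b - 4)*(b - 3)*(b - 2)*(b + 4)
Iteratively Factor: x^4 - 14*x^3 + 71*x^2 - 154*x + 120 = (x - 5)*(x^3 - 9*x^2 + 26*x - 24) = (x - 5)*(x - 2)*(x^2 - 7*x + 12) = (x - 5)*(x - 3)*(x - 2)*(x - 4)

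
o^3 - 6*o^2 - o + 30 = (o - 5)*(o - 3)*(o + 2)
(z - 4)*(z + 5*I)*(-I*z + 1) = -I*z^3 + 6*z^2 + 4*I*z^2 - 24*z + 5*I*z - 20*I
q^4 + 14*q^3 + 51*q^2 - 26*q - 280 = (q - 2)*(q + 4)*(q + 5)*(q + 7)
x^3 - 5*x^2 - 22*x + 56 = (x - 7)*(x - 2)*(x + 4)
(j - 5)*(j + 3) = j^2 - 2*j - 15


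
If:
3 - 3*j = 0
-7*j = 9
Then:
No Solution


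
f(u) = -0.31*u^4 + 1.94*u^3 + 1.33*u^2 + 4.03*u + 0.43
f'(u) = -1.24*u^3 + 5.82*u^2 + 2.66*u + 4.03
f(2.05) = 25.52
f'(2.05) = 23.26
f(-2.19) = -29.52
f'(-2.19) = 39.14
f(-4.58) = -312.91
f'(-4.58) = 233.06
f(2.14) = 27.66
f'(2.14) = 24.22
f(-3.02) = -78.83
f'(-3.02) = 83.23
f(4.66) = 98.22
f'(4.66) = 17.33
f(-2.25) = -31.95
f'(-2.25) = 41.63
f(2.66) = 41.55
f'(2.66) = 28.95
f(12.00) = -2835.53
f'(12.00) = -1268.69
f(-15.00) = -22002.02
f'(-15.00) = 5458.63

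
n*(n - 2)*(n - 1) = n^3 - 3*n^2 + 2*n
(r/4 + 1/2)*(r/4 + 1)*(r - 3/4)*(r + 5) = r^4/16 + 41*r^3/64 + 119*r^2/64 + 23*r/32 - 15/8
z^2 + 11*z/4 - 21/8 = (z - 3/4)*(z + 7/2)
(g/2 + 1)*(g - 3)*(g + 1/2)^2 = g^4/2 - 27*g^2/8 - 25*g/8 - 3/4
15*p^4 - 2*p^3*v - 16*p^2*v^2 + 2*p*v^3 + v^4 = (-3*p + v)*(-p + v)*(p + v)*(5*p + v)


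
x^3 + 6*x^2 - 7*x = x*(x - 1)*(x + 7)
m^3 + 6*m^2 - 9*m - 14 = (m - 2)*(m + 1)*(m + 7)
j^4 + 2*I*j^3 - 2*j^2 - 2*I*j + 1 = (j - 1)*(j + 1)*(j + I)^2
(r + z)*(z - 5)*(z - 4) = r*z^2 - 9*r*z + 20*r + z^3 - 9*z^2 + 20*z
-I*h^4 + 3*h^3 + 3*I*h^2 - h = h*(h + I)^2*(-I*h + 1)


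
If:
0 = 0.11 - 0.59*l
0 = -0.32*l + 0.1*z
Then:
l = 0.19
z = 0.60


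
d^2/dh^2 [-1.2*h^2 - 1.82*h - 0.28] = -2.40000000000000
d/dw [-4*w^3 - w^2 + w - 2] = -12*w^2 - 2*w + 1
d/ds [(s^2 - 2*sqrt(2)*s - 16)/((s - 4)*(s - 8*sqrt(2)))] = (2*(s - 4)*(s - 8*sqrt(2))*(s - sqrt(2)) + (s - 4)*(-s^2 + 2*sqrt(2)*s + 16) + (s - 8*sqrt(2))*(-s^2 + 2*sqrt(2)*s + 16))/((s - 4)^2*(s - 8*sqrt(2))^2)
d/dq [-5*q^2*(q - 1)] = 5*q*(2 - 3*q)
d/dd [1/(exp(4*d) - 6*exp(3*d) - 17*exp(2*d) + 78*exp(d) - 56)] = (-4*exp(3*d) + 18*exp(2*d) + 34*exp(d) - 78)*exp(d)/(-exp(4*d) + 6*exp(3*d) + 17*exp(2*d) - 78*exp(d) + 56)^2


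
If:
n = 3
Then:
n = 3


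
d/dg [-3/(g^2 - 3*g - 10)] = 3*(2*g - 3)/(-g^2 + 3*g + 10)^2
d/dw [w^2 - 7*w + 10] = 2*w - 7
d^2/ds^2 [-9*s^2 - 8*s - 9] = -18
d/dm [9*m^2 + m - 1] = 18*m + 1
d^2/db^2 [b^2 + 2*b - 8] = 2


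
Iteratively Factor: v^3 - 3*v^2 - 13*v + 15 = (v - 5)*(v^2 + 2*v - 3) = (v - 5)*(v - 1)*(v + 3)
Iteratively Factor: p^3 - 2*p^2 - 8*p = (p)*(p^2 - 2*p - 8) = p*(p - 4)*(p + 2)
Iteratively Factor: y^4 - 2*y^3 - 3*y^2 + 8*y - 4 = (y - 2)*(y^3 - 3*y + 2) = (y - 2)*(y + 2)*(y^2 - 2*y + 1) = (y - 2)*(y - 1)*(y + 2)*(y - 1)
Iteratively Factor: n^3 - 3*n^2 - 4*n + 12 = (n - 2)*(n^2 - n - 6) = (n - 2)*(n + 2)*(n - 3)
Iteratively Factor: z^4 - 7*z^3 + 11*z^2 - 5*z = (z - 5)*(z^3 - 2*z^2 + z) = z*(z - 5)*(z^2 - 2*z + 1) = z*(z - 5)*(z - 1)*(z - 1)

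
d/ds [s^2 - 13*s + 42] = 2*s - 13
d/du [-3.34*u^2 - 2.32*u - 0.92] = -6.68*u - 2.32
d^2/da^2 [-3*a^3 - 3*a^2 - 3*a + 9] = -18*a - 6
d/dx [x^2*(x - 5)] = x*(3*x - 10)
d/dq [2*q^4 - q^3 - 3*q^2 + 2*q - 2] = 8*q^3 - 3*q^2 - 6*q + 2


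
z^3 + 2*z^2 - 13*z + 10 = (z - 2)*(z - 1)*(z + 5)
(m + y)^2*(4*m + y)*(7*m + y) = 28*m^4 + 67*m^3*y + 51*m^2*y^2 + 13*m*y^3 + y^4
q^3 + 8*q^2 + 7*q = q*(q + 1)*(q + 7)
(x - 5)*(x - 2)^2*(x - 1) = x^4 - 10*x^3 + 33*x^2 - 44*x + 20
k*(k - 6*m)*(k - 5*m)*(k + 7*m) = k^4 - 4*k^3*m - 47*k^2*m^2 + 210*k*m^3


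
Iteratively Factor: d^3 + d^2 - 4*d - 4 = (d - 2)*(d^2 + 3*d + 2) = (d - 2)*(d + 1)*(d + 2)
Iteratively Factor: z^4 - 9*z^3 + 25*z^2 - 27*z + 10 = (z - 1)*(z^3 - 8*z^2 + 17*z - 10) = (z - 2)*(z - 1)*(z^2 - 6*z + 5) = (z - 2)*(z - 1)^2*(z - 5)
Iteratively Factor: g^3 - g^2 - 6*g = (g - 3)*(g^2 + 2*g) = g*(g - 3)*(g + 2)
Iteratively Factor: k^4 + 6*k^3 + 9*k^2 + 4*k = (k + 1)*(k^3 + 5*k^2 + 4*k) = (k + 1)*(k + 4)*(k^2 + k) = k*(k + 1)*(k + 4)*(k + 1)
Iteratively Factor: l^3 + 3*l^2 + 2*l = (l + 1)*(l^2 + 2*l) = l*(l + 1)*(l + 2)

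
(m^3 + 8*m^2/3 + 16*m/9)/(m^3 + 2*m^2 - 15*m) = (9*m^2 + 24*m + 16)/(9*(m^2 + 2*m - 15))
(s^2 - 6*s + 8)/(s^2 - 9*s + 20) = (s - 2)/(s - 5)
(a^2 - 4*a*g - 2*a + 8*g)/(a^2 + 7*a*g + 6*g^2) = (a^2 - 4*a*g - 2*a + 8*g)/(a^2 + 7*a*g + 6*g^2)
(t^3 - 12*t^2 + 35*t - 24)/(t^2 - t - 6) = (t^2 - 9*t + 8)/(t + 2)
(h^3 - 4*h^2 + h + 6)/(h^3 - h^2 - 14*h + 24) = (h + 1)/(h + 4)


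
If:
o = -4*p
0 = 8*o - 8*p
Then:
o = 0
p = 0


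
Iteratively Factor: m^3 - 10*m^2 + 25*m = (m - 5)*(m^2 - 5*m) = m*(m - 5)*(m - 5)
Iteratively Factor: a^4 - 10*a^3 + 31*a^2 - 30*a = (a)*(a^3 - 10*a^2 + 31*a - 30) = a*(a - 3)*(a^2 - 7*a + 10) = a*(a - 3)*(a - 2)*(a - 5)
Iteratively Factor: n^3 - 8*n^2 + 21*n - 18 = (n - 2)*(n^2 - 6*n + 9) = (n - 3)*(n - 2)*(n - 3)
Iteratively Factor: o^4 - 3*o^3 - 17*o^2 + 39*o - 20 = (o - 1)*(o^3 - 2*o^2 - 19*o + 20) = (o - 1)*(o + 4)*(o^2 - 6*o + 5) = (o - 5)*(o - 1)*(o + 4)*(o - 1)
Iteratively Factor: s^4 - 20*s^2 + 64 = (s + 2)*(s^3 - 2*s^2 - 16*s + 32) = (s + 2)*(s + 4)*(s^2 - 6*s + 8) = (s - 2)*(s + 2)*(s + 4)*(s - 4)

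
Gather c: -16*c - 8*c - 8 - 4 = -24*c - 12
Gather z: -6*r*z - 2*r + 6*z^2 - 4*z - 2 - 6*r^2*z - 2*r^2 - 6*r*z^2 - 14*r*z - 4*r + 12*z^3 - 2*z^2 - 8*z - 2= -2*r^2 - 6*r + 12*z^3 + z^2*(4 - 6*r) + z*(-6*r^2 - 20*r - 12) - 4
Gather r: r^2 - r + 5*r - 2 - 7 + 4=r^2 + 4*r - 5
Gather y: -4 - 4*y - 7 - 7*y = -11*y - 11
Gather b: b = b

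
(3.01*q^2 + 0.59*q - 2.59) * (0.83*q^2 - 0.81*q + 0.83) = 2.4983*q^4 - 1.9484*q^3 - 0.1293*q^2 + 2.5876*q - 2.1497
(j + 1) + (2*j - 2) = 3*j - 1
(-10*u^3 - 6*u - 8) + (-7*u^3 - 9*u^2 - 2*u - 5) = -17*u^3 - 9*u^2 - 8*u - 13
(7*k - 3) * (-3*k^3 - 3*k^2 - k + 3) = -21*k^4 - 12*k^3 + 2*k^2 + 24*k - 9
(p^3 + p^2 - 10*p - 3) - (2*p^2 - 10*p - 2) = p^3 - p^2 - 1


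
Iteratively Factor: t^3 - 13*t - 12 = (t + 1)*(t^2 - t - 12) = (t + 1)*(t + 3)*(t - 4)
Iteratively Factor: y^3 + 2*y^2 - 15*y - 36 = (y + 3)*(y^2 - y - 12) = (y - 4)*(y + 3)*(y + 3)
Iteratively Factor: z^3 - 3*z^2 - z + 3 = (z - 1)*(z^2 - 2*z - 3) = (z - 3)*(z - 1)*(z + 1)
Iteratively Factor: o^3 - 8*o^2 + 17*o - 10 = (o - 2)*(o^2 - 6*o + 5) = (o - 5)*(o - 2)*(o - 1)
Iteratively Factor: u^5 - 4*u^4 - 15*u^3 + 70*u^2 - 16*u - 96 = (u - 4)*(u^4 - 15*u^2 + 10*u + 24) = (u - 4)*(u + 1)*(u^3 - u^2 - 14*u + 24) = (u - 4)*(u - 2)*(u + 1)*(u^2 + u - 12) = (u - 4)*(u - 2)*(u + 1)*(u + 4)*(u - 3)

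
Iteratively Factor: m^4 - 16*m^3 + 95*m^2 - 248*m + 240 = (m - 3)*(m^3 - 13*m^2 + 56*m - 80) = (m - 5)*(m - 3)*(m^2 - 8*m + 16) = (m - 5)*(m - 4)*(m - 3)*(m - 4)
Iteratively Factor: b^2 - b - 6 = (b - 3)*(b + 2)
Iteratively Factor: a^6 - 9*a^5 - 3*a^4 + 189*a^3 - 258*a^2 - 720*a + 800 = (a - 5)*(a^5 - 4*a^4 - 23*a^3 + 74*a^2 + 112*a - 160) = (a - 5)^2*(a^4 + a^3 - 18*a^2 - 16*a + 32) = (a - 5)^2*(a + 2)*(a^3 - a^2 - 16*a + 16) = (a - 5)^2*(a - 4)*(a + 2)*(a^2 + 3*a - 4) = (a - 5)^2*(a - 4)*(a + 2)*(a + 4)*(a - 1)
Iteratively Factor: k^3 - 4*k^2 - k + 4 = (k + 1)*(k^2 - 5*k + 4) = (k - 1)*(k + 1)*(k - 4)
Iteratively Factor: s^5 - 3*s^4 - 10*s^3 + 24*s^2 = (s + 3)*(s^4 - 6*s^3 + 8*s^2) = s*(s + 3)*(s^3 - 6*s^2 + 8*s) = s^2*(s + 3)*(s^2 - 6*s + 8) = s^2*(s - 2)*(s + 3)*(s - 4)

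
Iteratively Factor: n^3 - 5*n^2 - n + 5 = (n + 1)*(n^2 - 6*n + 5) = (n - 5)*(n + 1)*(n - 1)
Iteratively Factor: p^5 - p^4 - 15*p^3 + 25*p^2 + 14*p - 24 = (p + 4)*(p^4 - 5*p^3 + 5*p^2 + 5*p - 6) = (p - 1)*(p + 4)*(p^3 - 4*p^2 + p + 6) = (p - 3)*(p - 1)*(p + 4)*(p^2 - p - 2) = (p - 3)*(p - 1)*(p + 1)*(p + 4)*(p - 2)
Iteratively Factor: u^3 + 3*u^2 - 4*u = (u + 4)*(u^2 - u) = (u - 1)*(u + 4)*(u)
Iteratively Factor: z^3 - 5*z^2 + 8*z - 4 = (z - 1)*(z^2 - 4*z + 4) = (z - 2)*(z - 1)*(z - 2)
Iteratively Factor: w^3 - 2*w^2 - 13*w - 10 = (w - 5)*(w^2 + 3*w + 2) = (w - 5)*(w + 1)*(w + 2)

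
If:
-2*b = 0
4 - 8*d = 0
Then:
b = 0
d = 1/2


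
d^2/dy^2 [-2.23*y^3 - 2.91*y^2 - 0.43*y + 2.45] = -13.38*y - 5.82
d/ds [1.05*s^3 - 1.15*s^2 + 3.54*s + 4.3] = 3.15*s^2 - 2.3*s + 3.54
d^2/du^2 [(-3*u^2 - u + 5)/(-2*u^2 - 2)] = (u^3 - 24*u^2 - 3*u + 8)/(u^6 + 3*u^4 + 3*u^2 + 1)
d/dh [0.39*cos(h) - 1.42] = -0.39*sin(h)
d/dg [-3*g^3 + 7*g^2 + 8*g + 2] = -9*g^2 + 14*g + 8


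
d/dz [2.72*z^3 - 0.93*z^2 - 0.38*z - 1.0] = 8.16*z^2 - 1.86*z - 0.38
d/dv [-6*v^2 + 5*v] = 5 - 12*v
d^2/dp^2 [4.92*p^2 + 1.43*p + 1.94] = 9.84000000000000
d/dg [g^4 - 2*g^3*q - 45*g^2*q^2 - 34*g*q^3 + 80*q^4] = 4*g^3 - 6*g^2*q - 90*g*q^2 - 34*q^3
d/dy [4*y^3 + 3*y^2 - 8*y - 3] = 12*y^2 + 6*y - 8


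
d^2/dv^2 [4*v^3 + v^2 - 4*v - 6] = 24*v + 2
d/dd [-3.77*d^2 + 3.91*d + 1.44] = 3.91 - 7.54*d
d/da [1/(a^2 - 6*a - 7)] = 2*(3 - a)/(-a^2 + 6*a + 7)^2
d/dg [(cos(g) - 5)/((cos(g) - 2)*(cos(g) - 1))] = (cos(g)^2 - 10*cos(g) + 13)*sin(g)/((cos(g) - 2)^2*(cos(g) - 1)^2)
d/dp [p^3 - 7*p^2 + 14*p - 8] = 3*p^2 - 14*p + 14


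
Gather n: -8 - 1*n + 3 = -n - 5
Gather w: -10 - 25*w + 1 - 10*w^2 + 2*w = -10*w^2 - 23*w - 9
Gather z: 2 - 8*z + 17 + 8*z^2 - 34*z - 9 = 8*z^2 - 42*z + 10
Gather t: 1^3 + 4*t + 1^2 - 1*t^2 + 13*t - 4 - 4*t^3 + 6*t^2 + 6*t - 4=-4*t^3 + 5*t^2 + 23*t - 6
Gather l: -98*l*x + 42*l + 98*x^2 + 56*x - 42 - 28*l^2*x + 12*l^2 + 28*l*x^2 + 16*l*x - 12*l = l^2*(12 - 28*x) + l*(28*x^2 - 82*x + 30) + 98*x^2 + 56*x - 42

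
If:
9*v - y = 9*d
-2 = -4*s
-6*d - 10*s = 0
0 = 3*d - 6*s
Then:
No Solution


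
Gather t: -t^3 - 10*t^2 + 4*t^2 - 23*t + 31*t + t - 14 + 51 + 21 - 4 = -t^3 - 6*t^2 + 9*t + 54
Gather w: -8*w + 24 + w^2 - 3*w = w^2 - 11*w + 24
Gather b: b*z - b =b*(z - 1)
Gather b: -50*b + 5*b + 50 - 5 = 45 - 45*b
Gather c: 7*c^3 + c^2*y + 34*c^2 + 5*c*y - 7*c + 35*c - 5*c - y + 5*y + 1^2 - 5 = 7*c^3 + c^2*(y + 34) + c*(5*y + 23) + 4*y - 4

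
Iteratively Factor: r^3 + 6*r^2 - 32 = (r + 4)*(r^2 + 2*r - 8) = (r - 2)*(r + 4)*(r + 4)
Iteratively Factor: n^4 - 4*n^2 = (n)*(n^3 - 4*n) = n*(n - 2)*(n^2 + 2*n) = n^2*(n - 2)*(n + 2)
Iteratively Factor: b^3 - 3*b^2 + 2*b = (b - 1)*(b^2 - 2*b) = (b - 2)*(b - 1)*(b)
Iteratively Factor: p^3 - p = (p)*(p^2 - 1) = p*(p + 1)*(p - 1)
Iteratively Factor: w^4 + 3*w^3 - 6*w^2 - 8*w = (w - 2)*(w^3 + 5*w^2 + 4*w) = (w - 2)*(w + 4)*(w^2 + w) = (w - 2)*(w + 1)*(w + 4)*(w)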